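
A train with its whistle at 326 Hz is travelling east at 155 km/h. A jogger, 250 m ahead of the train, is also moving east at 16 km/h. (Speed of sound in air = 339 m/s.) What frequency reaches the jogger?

369 Hz

155 km/h = 43.06 m/s; 16 km/h = 4.444 m/s.
The jogger is ahead, so the train is moving toward it while the jogger is moving away from the train.
Both move, so f' = f · (v − v_o)/(v − v_s).
f' = 326 × (339 − 4.444)/(339 − 43.06) = 326 × 334.56/295.94 ≈ 369 Hz.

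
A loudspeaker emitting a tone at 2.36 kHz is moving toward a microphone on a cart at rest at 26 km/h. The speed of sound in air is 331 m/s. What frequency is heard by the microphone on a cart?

26 km/h = 7.222 m/s.
Moving source, stationary observer: f' = f · v/(v − v_s) since the source is approaching.
f' = 2.36 × 331/(331 − 7.222) = 2.36 × 331/323.8 ≈ 2.41 kHz.

2.41 kHz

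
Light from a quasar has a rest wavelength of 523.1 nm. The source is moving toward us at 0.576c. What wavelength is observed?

271.3 nm

Relativistic Doppler for wavelength: λ' = λ₀ · √((1 − β)/(1 + β)).
λ' = 523.1 × √(0.4240/1.5760) = 523.1 × 0.51869 ≈ 271.3 nm.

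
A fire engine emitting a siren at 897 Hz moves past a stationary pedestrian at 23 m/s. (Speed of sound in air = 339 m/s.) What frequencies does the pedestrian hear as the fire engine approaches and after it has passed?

962 Hz approaching; 840 Hz receding

Approaching: f₁ = f · v/(v − v_s) = 897 × 339/316 ≈ 962 Hz.
Receding: f₂ = f · v/(v + v_s) = 897 × 339/362 ≈ 840 Hz.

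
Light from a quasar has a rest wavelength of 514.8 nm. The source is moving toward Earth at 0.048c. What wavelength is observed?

Relativistic Doppler for wavelength: λ' = λ₀ · √((1 − β)/(1 + β)).
λ' = 514.8 × √(0.9520/1.0480) = 514.8 × 0.95310 ≈ 490.7 nm.

490.7 nm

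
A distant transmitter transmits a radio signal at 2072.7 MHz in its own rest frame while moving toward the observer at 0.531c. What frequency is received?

3744.9 MHz

Relativistic Doppler for frequency: f' = f₀ · √((1 + β)/(1 − β)).
f' = 2072.7 × √(1.5310/0.4690) = 2072.7 × 1.80676 ≈ 3744.9 MHz.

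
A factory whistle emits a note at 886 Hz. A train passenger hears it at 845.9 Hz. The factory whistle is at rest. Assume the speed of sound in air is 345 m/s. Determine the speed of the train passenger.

f' < f, so the train passenger is receding.
f' = f · (v − v_o)/v ⇒ v_o = v · |f'/f − 1|.
v_o = 345 × |845.9/886 − 1| = 345 × 0.04526 ≈ 15.6 m/s.

15.6 m/s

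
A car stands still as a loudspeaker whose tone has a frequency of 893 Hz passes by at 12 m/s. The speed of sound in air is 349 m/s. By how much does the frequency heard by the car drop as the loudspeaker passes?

Approaching: f₁ = f · v/(v − v_s) = 893 × 349/337 ≈ 924.8 Hz.
Receding: f₂ = f · v/(v + v_s) = 893 × 349/361 ≈ 863.3 Hz.
Drop: f₁ − f₂ = 2f·v·v_s/(v² − v_s²) = 2 × 893 × 349 × 12/(349² − 12²) ≈ 61.5 Hz.

61.5 Hz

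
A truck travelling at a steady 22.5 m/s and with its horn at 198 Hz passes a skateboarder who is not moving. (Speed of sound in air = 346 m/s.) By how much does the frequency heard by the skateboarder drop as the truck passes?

25.9 Hz

Approaching: f₁ = f · v/(v − v_s) = 198 × 346/323.5 ≈ 211.8 Hz.
Receding: f₂ = f · v/(v + v_s) = 198 × 346/368.5 ≈ 185.9 Hz.
Drop: f₁ − f₂ = 2f·v·v_s/(v² − v_s²) = 2 × 198 × 346 × 22.5/(346² − 22.5²) ≈ 25.9 Hz.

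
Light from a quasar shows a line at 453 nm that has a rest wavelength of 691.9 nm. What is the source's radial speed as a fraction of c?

0.400

λ'/λ₀ = 0.6547 < 1 (blueshift), so the source is approaching.
λ'/λ₀ = √((1 − β)/(1 + β)) for an approaching source ⇒ β = (1 − r²)/(1 + r²) with r = λ'/λ₀.
β = (1 − 0.4287)/(1 + 0.4287) ≈ 0.400.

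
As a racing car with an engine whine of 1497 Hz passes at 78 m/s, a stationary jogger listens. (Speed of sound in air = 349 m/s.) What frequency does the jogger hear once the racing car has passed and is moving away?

Receding: f₂ = f · v/(v + v_s) = 1497 × 349/427 ≈ 1224 Hz.

1224 Hz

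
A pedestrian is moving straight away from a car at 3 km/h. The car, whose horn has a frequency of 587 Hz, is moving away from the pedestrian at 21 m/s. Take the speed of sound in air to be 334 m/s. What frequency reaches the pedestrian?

551 Hz

3 km/h = 0.8333 m/s.
General Doppler shift: f' = f · (v − v_o)/(v + v_s).
f' = 587 × (334 − 0.8333)/(334 + 21) = 587 × 333.17/355 ≈ 551 Hz.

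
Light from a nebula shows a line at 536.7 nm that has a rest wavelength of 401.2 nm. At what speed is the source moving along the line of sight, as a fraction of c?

λ'/λ₀ = 1.3377 > 1 (redshift), so the source is receding.
λ'/λ₀ = √((1 + β)/(1 − β)) for a receding source ⇒ β = (r² − 1)/(r² + 1) with r = λ'/λ₀.
β = (1.7895 − 1)/(1.7895 + 1) ≈ 0.283.

0.283c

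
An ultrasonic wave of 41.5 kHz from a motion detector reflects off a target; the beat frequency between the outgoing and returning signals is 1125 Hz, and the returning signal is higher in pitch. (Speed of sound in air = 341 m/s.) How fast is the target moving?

Double Doppler shift off a moving reflector: f₂ = f₀ · (v + u)/(v − u) (u > 0 toward emitter).
Returning signal is higher, so f₂ = f₀ + Δf = 41500 + 1125 = 42625 Hz.
Rearranging, u = v · (f₂ − f₀)/(f₂ + f₀) = 341 × 1125/84125 ≈ 4.6 m/s.
So the target is moving at 4.6 m/s toward the emitter.

4.6 m/s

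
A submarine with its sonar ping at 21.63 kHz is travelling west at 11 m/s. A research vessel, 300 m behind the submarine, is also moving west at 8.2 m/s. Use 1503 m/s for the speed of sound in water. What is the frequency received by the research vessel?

21.6 kHz

The research vessel is behind, so the submarine is moving away from it while the research vessel is moving toward the submarine.
Both move, so f' = f · (v + v_o)/(v + v_s).
f' = 21.63 × (1503 + 8.2)/(1503 + 11) = 21.63 × 1511.2/1514 ≈ 21.6 kHz.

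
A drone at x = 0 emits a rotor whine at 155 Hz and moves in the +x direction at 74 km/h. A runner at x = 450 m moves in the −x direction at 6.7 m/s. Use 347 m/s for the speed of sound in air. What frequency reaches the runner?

74 km/h = 20.56 m/s.
The observer lies on the +x side, so the source is heading toward the observer and the observer is heading toward the source.
General Doppler shift: f' = f · (v + v_o)/(v − v_s).
f' = 155 × (347 + 6.7)/(347 − 20.56) = 155 × 353.7/326.44 ≈ 168 Hz.

168 Hz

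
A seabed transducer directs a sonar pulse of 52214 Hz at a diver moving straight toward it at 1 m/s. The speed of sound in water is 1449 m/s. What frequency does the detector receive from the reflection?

52286 Hz

The diver first receives the wave as a moving observer: f₁ = f₀ · (v + u)/v = 52214 × (1449 + 1)/1449 ≈ 52250 Hz.
On reflection it acts as a source moving toward the stationary detector: f₂ = f₁ · v/(v − u) = 52250 × 1449/1448 ≈ 52286 Hz.
Equivalently f₂ = f₀ · (v + u)/(v − u).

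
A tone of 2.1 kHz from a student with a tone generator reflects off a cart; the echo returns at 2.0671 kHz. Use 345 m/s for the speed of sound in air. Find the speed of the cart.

2.72 m/s

Double Doppler shift off a moving reflector: f₂ = f₀ · (v + u)/(v − u) (u > 0 toward emitter).
Rearranging, u = v · (f₂ − f₀)/(f₂ + f₀) = 345 × -0.0329/4.1671 ≈ -2.72 m/s.
So the cart is moving at 2.72 m/s away from the emitter.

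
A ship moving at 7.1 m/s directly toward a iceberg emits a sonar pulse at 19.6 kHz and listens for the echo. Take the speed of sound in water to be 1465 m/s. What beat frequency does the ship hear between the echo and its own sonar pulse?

The iceberg receives the sound from a moving source: f₁ = f₀ · v/(v − v_e) = 19.6 × 1465/1457.9 ≈ 19.6955 kHz.
On the return leg the ship is a moving observer: f₂ = f₁ · (v + v_e)/v = 19.6955 × 1472.1/1465 ≈ 19.7909 kHz.
Beat against the emitted tone (with f₀ = 19600 Hz): |f₂ − f₀| = 2v_e·f₀/(v − v_e) = 2 × 7.1 × 19600/1457.9 ≈ 191 Hz.

191 Hz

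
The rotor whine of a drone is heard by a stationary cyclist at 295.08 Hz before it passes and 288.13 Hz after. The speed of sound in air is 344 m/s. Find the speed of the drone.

f₁/f₂ = (v + v_s)/(v − v_s), so v_s = v · (f₁ − f₂)/(f₁ + f₂).
v_s = 344 × (295.08 − 288.13)/(295.08 + 288.13) = 344 × 6.95/583.21 ≈ 4.1 m/s.

4.1 m/s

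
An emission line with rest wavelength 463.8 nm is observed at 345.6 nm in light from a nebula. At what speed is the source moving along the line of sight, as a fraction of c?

λ'/λ₀ = 0.7451 < 1 (blueshift), so the source is approaching.
λ'/λ₀ = √((1 − β)/(1 + β)) for an approaching source ⇒ β = (1 − r²)/(1 + r²) with r = λ'/λ₀.
β = (1 − 0.5552)/(1 + 0.5552) ≈ 0.286.

0.286c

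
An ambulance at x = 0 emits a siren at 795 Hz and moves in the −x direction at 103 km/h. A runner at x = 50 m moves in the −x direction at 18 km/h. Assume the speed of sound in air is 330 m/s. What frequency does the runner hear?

103 km/h = 28.61 m/s; 18 km/h = 5 m/s.
The observer lies on the +x side, so the source is heading away from the observer and the observer is heading toward the source.
General Doppler shift: f' = f · (v + v_o)/(v + v_s).
f' = 795 × (330 + 5)/(330 + 28.61) = 795 × 335/358.61 ≈ 743 Hz.

743 Hz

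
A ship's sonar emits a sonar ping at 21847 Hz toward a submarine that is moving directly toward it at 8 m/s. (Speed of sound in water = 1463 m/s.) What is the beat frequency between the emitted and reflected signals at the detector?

At the submarine (a moving observer), f₁ = f₀ · (v + u)/v = 21847 × 1471/1463 ≈ 21966 Hz.
On reflection it acts as a source moving toward the stationary detector: f₂ = f₁ · v/(v − u) = 21966 × 1463/1455 ≈ 22087 Hz.
Beat frequency: |f₂ − f₀| = 2u·f₀/(v − u) = 2 × 8 × 21847/1455 ≈ 240 Hz.

240 Hz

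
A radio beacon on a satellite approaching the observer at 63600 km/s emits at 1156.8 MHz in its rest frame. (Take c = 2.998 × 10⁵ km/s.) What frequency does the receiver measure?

β = v/c = 63600/299800 = 0.2121.
Relativistic Doppler for frequency: f' = f₀ · √((1 + β)/(1 − β)).
f' = 1156.8 × √(1.2121/0.7879) = 1156.8 × 1.24037 ≈ 1434.9 MHz.

1434.9 MHz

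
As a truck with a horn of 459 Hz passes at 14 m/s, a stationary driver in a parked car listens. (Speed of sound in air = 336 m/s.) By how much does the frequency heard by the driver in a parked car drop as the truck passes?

38.3 Hz

Approaching: f₁ = f · v/(v − v_s) = 459 × 336/322 ≈ 479.0 Hz.
Receding: f₂ = f · v/(v + v_s) = 459 × 336/350 ≈ 440.6 Hz.
Drop: f₁ − f₂ = 2f·v·v_s/(v² − v_s²) = 2 × 459 × 336 × 14/(336² − 14²) ≈ 38.3 Hz.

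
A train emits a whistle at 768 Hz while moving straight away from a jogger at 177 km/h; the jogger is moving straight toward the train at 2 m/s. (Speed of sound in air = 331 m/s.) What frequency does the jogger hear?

673 Hz

177 km/h = 49.17 m/s.
Both move, so f' = f · (v + v_o)/(v + v_s).
f' = 768 × (331 + 2)/(331 + 49.17) = 768 × 333/380.17 ≈ 673 Hz.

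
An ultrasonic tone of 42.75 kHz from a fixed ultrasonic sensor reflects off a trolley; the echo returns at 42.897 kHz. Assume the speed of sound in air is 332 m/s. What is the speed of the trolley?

0.57 m/s

Double Doppler shift off a moving reflector: f₂ = f₀ · (v + u)/(v − u) (u > 0 toward emitter).
Rearranging, u = v · (f₂ − f₀)/(f₂ + f₀) = 332 × 0.147/85.647 ≈ 0.57 m/s.
So the trolley is moving at 0.57 m/s toward the emitter.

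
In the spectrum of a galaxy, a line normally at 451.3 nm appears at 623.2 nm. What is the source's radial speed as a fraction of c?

0.312

λ'/λ₀ = 1.3809 > 1 (redshift), so the source is receding.
λ'/λ₀ = √((1 + β)/(1 − β)) for a receding source ⇒ β = (r² − 1)/(r² + 1) with r = λ'/λ₀.
β = (1.9069 − 1)/(1.9069 + 1) ≈ 0.312.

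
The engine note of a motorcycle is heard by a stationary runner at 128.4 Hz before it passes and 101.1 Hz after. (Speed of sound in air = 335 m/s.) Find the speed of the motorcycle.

40 m/s

f₁/f₂ = (v + v_s)/(v − v_s), so v_s = v · (f₁ − f₂)/(f₁ + f₂).
v_s = 335 × (128.4 − 101.1)/(128.4 + 101.1) = 335 × 27.3/229.5 ≈ 40 m/s.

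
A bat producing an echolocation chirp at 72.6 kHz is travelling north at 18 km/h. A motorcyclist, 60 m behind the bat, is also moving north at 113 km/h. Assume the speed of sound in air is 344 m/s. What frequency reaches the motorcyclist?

18 km/h = 5 m/s; 113 km/h = 31.39 m/s.
The motorcyclist is behind, so the bat is moving away from it while the motorcyclist is moving toward the bat.
With source receding and observer approaching, f' = f · (v + v_o)/(v + v_s).
f' = 72.6 × (344 + 31.39)/(344 + 5) = 72.6 × 375.39/349 ≈ 78.1 kHz.

78.1 kHz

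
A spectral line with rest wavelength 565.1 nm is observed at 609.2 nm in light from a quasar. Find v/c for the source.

0.075c

λ'/λ₀ = 1.0780 > 1 (redshift), so the source is receding.
λ'/λ₀ = √((1 + β)/(1 − β)) for a receding source ⇒ β = (r² − 1)/(r² + 1) with r = λ'/λ₀.
β = (1.1622 − 1)/(1.1622 + 1) ≈ 0.075.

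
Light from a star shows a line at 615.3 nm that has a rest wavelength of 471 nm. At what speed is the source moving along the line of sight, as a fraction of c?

λ'/λ₀ = 1.3064 > 1 (redshift), so the source is receding.
λ'/λ₀ = √((1 + β)/(1 − β)) for a receding source ⇒ β = (r² − 1)/(r² + 1) with r = λ'/λ₀.
β = (1.7066 − 1)/(1.7066 + 1) ≈ 0.261.

0.261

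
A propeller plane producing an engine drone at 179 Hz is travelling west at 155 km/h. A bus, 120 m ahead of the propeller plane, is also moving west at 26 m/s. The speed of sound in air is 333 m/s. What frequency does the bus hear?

190 Hz

155 km/h = 43.06 m/s.
The bus is ahead, so the propeller plane is moving toward it while the bus is moving away from the propeller plane.
With source approaching and observer receding, f' = f · (v − v_o)/(v − v_s).
f' = 179 × (333 − 26)/(333 − 43.06) = 179 × 307/289.94 ≈ 190 Hz.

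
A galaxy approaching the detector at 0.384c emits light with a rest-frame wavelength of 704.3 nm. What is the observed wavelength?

Relativistic Doppler for wavelength: λ' = λ₀ · √((1 − β)/(1 + β)).
λ' = 704.3 × √(0.6160/1.3840) = 704.3 × 0.66715 ≈ 469.9 nm.

469.9 nm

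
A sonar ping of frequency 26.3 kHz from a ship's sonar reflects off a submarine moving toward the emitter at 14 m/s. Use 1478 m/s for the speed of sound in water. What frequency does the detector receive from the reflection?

26.8 kHz

The submarine first receives the wave as a moving observer: f₁ = f₀ · (v + u)/v = 26.3 × (1478 + 14)/1478 ≈ 26.5 kHz.
On reflection it acts as a source moving toward the stationary detector: f₂ = f₁ · v/(v − u) = 26.5 × 1478/1464 ≈ 26.8 kHz.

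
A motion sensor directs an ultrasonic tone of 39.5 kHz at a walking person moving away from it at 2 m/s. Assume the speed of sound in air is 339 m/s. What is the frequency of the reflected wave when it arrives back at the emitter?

39.0 kHz

At the walking person (a moving observer), f₁ = f₀ · (v − u)/v = 39.5 × 337/339 ≈ 39.3 kHz.
The reflection then acts as a moving source: f₂ = f₁ · v/(v + u) ≈ 39.0 kHz.
Equivalently f₂ = f₀ · (v − u)/(v + u).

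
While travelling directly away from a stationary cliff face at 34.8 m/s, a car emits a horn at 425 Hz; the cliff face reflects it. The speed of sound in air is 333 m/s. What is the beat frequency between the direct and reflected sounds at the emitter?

80 Hz

The cliff face receives the sound from a moving source: f₁ = f₀ · v/(v + v_e) = 425 × 333/367.8 ≈ 384.8 Hz.
On the return leg the car is a moving observer: f₂ = f₁ · (v − v_e)/v = 384.8 × 298.2/333 ≈ 344.6 Hz.
Beat against the emitted tone: |f₂ − f₀| = 2v_e·f₀/(v + v_e) = 2 × 34.8 × 425/367.8 ≈ 80 Hz.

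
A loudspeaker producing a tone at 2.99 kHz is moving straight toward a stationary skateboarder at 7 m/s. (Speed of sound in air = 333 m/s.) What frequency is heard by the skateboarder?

3.05 kHz

Only the source moves, toward the listener, so f' = f · v/(v − v_s).
f' = 2.99 × 333/(333 − 7) = 2.99 × 333/326 ≈ 3.05 kHz.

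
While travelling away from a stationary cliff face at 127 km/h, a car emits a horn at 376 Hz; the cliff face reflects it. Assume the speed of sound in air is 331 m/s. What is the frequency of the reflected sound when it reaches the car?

127 km/h = 35.28 m/s.
The cliff face receives the sound from a moving source: f₁ = f₀ · v/(v + v_e) = 376 × 331/366.28 ≈ 340 Hz.
On the return leg the car is a moving observer: f₂ = f₁ · (v − v_e)/v = 340 × 295.72/331 ≈ 304 Hz.
Equivalently f₂ = f₀ · (v − v_e)/(v + v_e).

304 Hz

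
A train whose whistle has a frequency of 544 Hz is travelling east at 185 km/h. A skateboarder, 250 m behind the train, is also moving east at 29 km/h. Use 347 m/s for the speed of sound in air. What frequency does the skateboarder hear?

485 Hz

185 km/h = 51.39 m/s; 29 km/h = 8.056 m/s.
The skateboarder is behind, so the train is moving away from it while the skateboarder is moving toward the train.
With source receding and observer approaching, f' = f · (v + v_o)/(v + v_s).
f' = 544 × (347 + 8.056)/(347 + 51.39) = 544 × 355.06/398.39 ≈ 485 Hz.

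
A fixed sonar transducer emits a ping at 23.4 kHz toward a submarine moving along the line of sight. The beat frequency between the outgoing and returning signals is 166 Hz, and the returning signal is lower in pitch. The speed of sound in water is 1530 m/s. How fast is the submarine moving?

Double Doppler shift off a moving reflector: f₂ = f₀ · (v + u)/(v − u) (u > 0 toward emitter).
Returning signal is lower, so f₂ = f₀ − Δf = 23400 − 166 = 23234 Hz.
Rearranging, u = v · (f₂ − f₀)/(f₂ + f₀) = 1530 × -166/46634 ≈ -5.4 m/s.
So the submarine is moving at 5.4 m/s away from the emitter.

5.4 m/s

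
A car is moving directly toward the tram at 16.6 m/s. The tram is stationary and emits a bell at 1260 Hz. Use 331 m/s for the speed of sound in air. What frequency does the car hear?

Only the observer moves, toward the source, so f' = f · (v + v_o)/v.
f' = 1260 × (331 + 16.6)/331 = 1260 × 347.6/331 ≈ 1323 Hz.

1323 Hz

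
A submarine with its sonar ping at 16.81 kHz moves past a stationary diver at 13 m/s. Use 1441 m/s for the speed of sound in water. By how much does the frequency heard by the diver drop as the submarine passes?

0.303 kHz

Approaching: f₁ = f · v/(v − v_s) = 16.81 × 1441/1428 ≈ 16.963 kHz.
Receding: f₂ = f · v/(v + v_s) = 16.81 × 1441/1454 ≈ 16.660 kHz.
Drop: f₁ − f₂ = 2f·v·v_s/(v² − v_s²) = 2 × 16.81 × 1441 × 13/(1441² − 13²) ≈ 0.303 kHz.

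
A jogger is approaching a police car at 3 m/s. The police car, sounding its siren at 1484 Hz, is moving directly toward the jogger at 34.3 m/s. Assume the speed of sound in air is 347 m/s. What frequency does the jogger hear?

With source approaching and observer approaching, f' = f · (v + v_o)/(v − v_s).
f' = 1484 × (347 + 3)/(347 − 34.3) = 1484 × 350/312.7 ≈ 1661 Hz.

1661 Hz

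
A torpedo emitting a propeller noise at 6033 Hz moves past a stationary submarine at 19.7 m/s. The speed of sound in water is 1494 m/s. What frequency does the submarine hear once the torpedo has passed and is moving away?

Receding: f₂ = f · v/(v + v_s) = 6033 × 1494/1513.7 ≈ 5954 Hz.

5954 Hz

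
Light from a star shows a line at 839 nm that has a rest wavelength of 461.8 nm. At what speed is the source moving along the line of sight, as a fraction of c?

0.535

λ'/λ₀ = 1.8168 > 1 (redshift), so the source is receding.
λ'/λ₀ = √((1 + β)/(1 − β)) for a receding source ⇒ β = (r² − 1)/(r² + 1) with r = λ'/λ₀.
β = (3.3008 − 1)/(3.3008 + 1) ≈ 0.535.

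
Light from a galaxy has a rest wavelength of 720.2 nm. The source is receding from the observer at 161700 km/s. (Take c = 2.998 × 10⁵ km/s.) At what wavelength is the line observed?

1316.6 nm

β = v/c = 161700/299800 = 0.5394.
Relativistic Doppler for wavelength: λ' = λ₀ · √((1 + β)/(1 − β)).
λ' = 720.2 × √(1.5394/0.4606) = 720.2 × 1.82805 ≈ 1316.6 nm.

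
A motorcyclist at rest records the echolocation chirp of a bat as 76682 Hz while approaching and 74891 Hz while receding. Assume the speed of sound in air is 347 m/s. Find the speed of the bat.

4.1 m/s

f₁/f₂ = (v + v_s)/(v − v_s), so v_s = v · (f₁ − f₂)/(f₁ + f₂).
v_s = 347 × (76682 − 74891)/(76682 + 74891) = 347 × 1791/151573 ≈ 4.1 m/s.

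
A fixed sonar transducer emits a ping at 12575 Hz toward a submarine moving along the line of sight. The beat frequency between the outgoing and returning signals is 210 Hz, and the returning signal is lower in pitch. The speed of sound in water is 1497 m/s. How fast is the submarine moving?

12.6 m/s

Double Doppler shift off a moving reflector: f₂ = f₀ · (v + u)/(v − u) (u > 0 toward emitter).
Returning signal is lower, so f₂ = f₀ − Δf = 12575 − 210 = 12365 Hz.
Rearranging, u = v · (f₂ − f₀)/(f₂ + f₀) = 1497 × -210/24940 ≈ -12.6 m/s.
So the submarine is moving at 12.6 m/s away from the emitter.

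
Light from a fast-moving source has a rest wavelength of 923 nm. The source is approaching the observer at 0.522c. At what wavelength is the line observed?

517.3 nm

Relativistic Doppler for wavelength: λ' = λ₀ · √((1 − β)/(1 + β)).
λ' = 923 × √(0.4780/1.5220) = 923 × 0.56041 ≈ 517.3 nm.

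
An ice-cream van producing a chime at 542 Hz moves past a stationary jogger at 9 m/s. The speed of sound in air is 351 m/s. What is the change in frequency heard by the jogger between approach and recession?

27.8 Hz

Approaching: f₁ = f · v/(v − v_s) = 542 × 351/342 ≈ 556.3 Hz.
Receding: f₂ = f · v/(v + v_s) = 542 × 351/360 ≈ 528.5 Hz.
Drop: f₁ − f₂ = 2f·v·v_s/(v² − v_s²) = 2 × 542 × 351 × 9/(351² − 9²) ≈ 27.8 Hz.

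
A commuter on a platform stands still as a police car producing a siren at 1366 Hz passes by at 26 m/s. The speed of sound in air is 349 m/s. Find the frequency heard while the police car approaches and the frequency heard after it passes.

1476 Hz approaching; 1271 Hz receding

Approaching: f₁ = f · v/(v − v_s) = 1366 × 349/323 ≈ 1476 Hz.
Receding: f₂ = f · v/(v + v_s) = 1366 × 349/375 ≈ 1271 Hz.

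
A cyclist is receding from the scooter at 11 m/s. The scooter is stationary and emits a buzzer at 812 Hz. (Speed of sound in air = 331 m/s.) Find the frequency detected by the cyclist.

785 Hz

Moving observer, stationary source: f' = f · (v − v_o)/v.
f' = 812 × (331 − 11)/331 = 812 × 320/331 ≈ 785 Hz.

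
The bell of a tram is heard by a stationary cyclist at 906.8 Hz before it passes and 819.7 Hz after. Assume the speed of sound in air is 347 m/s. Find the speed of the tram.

f₁/f₂ = (v + v_s)/(v − v_s), so v_s = v · (f₁ − f₂)/(f₁ + f₂).
v_s = 347 × (906.8 − 819.7)/(906.8 + 819.7) = 347 × 87.1/1726.5 ≈ 17.5 m/s.

17.5 m/s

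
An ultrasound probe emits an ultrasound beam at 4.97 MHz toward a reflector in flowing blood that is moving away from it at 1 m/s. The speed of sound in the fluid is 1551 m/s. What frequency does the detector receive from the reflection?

4.964 MHz

The reflector in flowing blood first receives the wave as a moving observer: f₁ = f₀ · (v − u)/v = 4.97 × (1551 − 1)/1551 ≈ 4.967 MHz.
On reflection it acts as a source moving away from the stationary detector: f₂ = f₁ · v/(v + u) = 4.967 × 1551/1552 ≈ 4.964 MHz.
Equivalently f₂ = f₀ · (v − u)/(v + u).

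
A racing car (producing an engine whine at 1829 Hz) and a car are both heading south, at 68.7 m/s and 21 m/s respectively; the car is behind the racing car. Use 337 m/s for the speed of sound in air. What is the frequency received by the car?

The car is behind, so the racing car is moving away from it while the car is moving toward the racing car.
With source receding and observer approaching, f' = f · (v + v_o)/(v + v_s).
f' = 1829 × (337 + 21)/(337 + 68.7) = 1829 × 358/405.7 ≈ 1614 Hz.

1614 Hz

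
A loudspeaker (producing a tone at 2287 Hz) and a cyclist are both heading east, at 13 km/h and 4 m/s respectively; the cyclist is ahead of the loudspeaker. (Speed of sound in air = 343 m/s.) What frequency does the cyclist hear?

2284 Hz

13 km/h = 3.611 m/s.
The cyclist is ahead, so the loudspeaker is moving toward it while the cyclist is moving away from the loudspeaker.
General Doppler shift: f' = f · (v − v_o)/(v − v_s).
f' = 2287 × (343 − 4)/(343 − 3.611) = 2287 × 339/339.39 ≈ 2284 Hz.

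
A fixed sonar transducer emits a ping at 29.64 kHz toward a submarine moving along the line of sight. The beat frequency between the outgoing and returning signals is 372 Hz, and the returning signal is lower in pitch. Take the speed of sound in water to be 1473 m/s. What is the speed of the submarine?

Double Doppler shift off a moving reflector: f₂ = f₀ · (v + u)/(v − u) (u > 0 toward emitter).
Returning signal is lower, so f₂ = f₀ − Δf = 29640 − 372 = 29268 Hz.
Rearranging, u = v · (f₂ − f₀)/(f₂ + f₀) = 1473 × -372/58908 ≈ -9.3 m/s.
So the submarine is moving at 9.3 m/s away from the emitter.

9.3 m/s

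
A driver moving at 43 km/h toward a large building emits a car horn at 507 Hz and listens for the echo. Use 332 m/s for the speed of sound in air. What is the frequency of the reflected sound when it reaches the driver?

43 km/h = 11.94 m/s.
The large building receives the sound from a moving source: f₁ = f₀ · v/(v − v_e) = 507 × 332/320.06 ≈ 526 Hz.
On the return leg the driver is a moving observer: f₂ = f₁ · (v + v_e)/v = 526 × 343.94/332 ≈ 545 Hz.
Equivalently f₂ = f₀ · (v + v_e)/(v − v_e).

545 Hz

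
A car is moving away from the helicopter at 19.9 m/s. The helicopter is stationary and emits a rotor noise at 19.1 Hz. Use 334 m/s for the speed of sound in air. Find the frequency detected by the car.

Only the observer moves, away from the source, so f' = f · (v − v_o)/v.
f' = 19.1 × (334 − 19.9)/334 = 19.1 × 314.1/334 ≈ 18.0 Hz.

18.0 Hz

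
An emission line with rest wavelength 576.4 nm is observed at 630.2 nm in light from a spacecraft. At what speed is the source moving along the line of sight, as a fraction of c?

0.089c

λ'/λ₀ = 1.0933 > 1 (redshift), so the source is receding.
λ'/λ₀ = √((1 + β)/(1 − β)) for a receding source ⇒ β = (r² − 1)/(r² + 1) with r = λ'/λ₀.
β = (1.1954 − 1)/(1.1954 + 1) ≈ 0.089.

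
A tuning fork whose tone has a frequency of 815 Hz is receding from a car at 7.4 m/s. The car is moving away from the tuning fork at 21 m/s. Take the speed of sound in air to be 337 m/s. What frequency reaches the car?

With source receding and observer receding, f' = f · (v − v_o)/(v + v_s).
f' = 815 × (337 − 21)/(337 + 7.4) = 815 × 316/344.4 ≈ 748 Hz.

748 Hz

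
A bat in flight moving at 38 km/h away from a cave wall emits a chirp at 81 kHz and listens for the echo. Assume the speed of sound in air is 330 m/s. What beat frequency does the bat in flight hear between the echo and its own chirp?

38 km/h = 10.56 m/s.
The cave wall receives the sound from a moving source: f₁ = f₀ · v/(v + v_e) = 81 × 330/340.56 ≈ 78.49 kHz.
On the return leg the bat in flight is a moving observer: f₂ = f₁ · (v − v_e)/v = 78.49 × 319.44/330 ≈ 75.98 kHz.
Equivalently f₂ = f₀ · (v − v_e)/(v + v_e).
Beat against the emitted tone (with f₀ = 81000 Hz): |f₂ − f₀| = 2v_e·f₀/(v + v_e) = 2 × 10.56 × 81000/340.56 ≈ 5021 Hz.

5021 Hz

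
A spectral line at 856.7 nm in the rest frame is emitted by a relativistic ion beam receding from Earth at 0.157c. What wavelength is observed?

1003.6 nm

Relativistic Doppler for wavelength: λ' = λ₀ · √((1 + β)/(1 − β)).
λ' = 856.7 × √(1.1570/0.8430) = 856.7 × 1.17153 ≈ 1003.6 nm.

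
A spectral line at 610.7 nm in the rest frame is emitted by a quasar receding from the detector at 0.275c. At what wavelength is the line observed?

Relativistic Doppler for wavelength: λ' = λ₀ · √((1 + β)/(1 − β)).
λ' = 610.7 × √(1.2750/0.7250) = 610.7 × 1.32613 ≈ 809.9 nm.

809.9 nm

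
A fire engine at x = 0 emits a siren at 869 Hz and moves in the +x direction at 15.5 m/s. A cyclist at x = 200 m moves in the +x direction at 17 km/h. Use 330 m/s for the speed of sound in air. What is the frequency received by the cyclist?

899 Hz

17 km/h = 4.722 m/s.
The observer lies on the +x side, so the source is heading toward the observer and the observer is heading away from the source.
General Doppler shift: f' = f · (v − v_o)/(v − v_s).
f' = 869 × (330 − 4.722)/(330 − 15.5) = 869 × 325.28/314.5 ≈ 899 Hz.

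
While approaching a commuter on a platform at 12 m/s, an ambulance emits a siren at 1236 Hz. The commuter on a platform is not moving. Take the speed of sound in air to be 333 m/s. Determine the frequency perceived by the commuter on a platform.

1282 Hz

With the source moving toward a stationary observer, f' = f · v/(v − v_s).
f' = 1236 × 333/(333 − 12) = 1236 × 333/321 ≈ 1282 Hz.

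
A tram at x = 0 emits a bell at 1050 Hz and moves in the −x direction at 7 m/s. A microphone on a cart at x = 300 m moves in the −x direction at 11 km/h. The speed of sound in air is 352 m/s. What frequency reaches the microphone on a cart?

1038 Hz

11 km/h = 3.056 m/s.
The observer lies on the +x side, so the source is heading away from the observer and the observer is heading toward the source.
General Doppler shift: f' = f · (v + v_o)/(v + v_s).
f' = 1050 × (352 + 3.056)/(352 + 7) = 1050 × 355.06/359 ≈ 1038 Hz.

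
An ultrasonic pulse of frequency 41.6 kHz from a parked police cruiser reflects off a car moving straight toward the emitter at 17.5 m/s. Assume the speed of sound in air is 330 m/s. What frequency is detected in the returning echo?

The car first receives the wave as a moving observer: f₁ = f₀ · (v + u)/v = 41.6 × (330 + 17.5)/330 ≈ 43.8 kHz.
On reflection it acts as a source moving toward the stationary detector: f₂ = f₁ · v/(v − u) = 43.8 × 330/312.5 ≈ 46.3 kHz.

46.3 kHz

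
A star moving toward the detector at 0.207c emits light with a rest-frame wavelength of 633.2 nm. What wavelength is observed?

Relativistic Doppler for wavelength: λ' = λ₀ · √((1 − β)/(1 + β)).
λ' = 633.2 × √(0.7930/1.2070) = 633.2 × 0.81056 ≈ 513.2 nm.

513.2 nm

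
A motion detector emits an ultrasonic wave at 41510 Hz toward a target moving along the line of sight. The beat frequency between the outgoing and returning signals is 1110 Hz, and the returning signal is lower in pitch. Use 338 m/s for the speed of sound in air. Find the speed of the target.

Double Doppler shift off a moving reflector: f₂ = f₀ · (v + u)/(v − u) (u > 0 toward emitter).
Returning signal is lower, so f₂ = f₀ − Δf = 41510 − 1110 = 40400 Hz.
Rearranging, u = v · (f₂ − f₀)/(f₂ + f₀) = 338 × -1110/81910 ≈ -4.6 m/s.
So the target is moving at 4.6 m/s away from the emitter.

4.6 m/s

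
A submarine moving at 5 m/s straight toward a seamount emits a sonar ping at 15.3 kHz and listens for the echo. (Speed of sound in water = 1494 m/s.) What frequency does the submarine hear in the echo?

15.40 kHz

The seamount receives the sound from a moving source: f₁ = f₀ · v/(v − v_e) = 15.3 × 1494/1489 ≈ 15.35 kHz.
On the return leg the submarine is a moving observer: f₂ = f₁ · (v + v_e)/v = 15.35 × 1499/1494 ≈ 15.40 kHz.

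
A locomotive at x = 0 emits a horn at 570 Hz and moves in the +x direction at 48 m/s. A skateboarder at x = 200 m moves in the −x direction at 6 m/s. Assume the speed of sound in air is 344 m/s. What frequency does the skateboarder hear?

The observer lies on the +x side, so the source is heading toward the observer and the observer is heading toward the source.
Both move, so f' = f · (v + v_o)/(v − v_s).
f' = 570 × (344 + 6)/(344 − 48) = 570 × 350/296 ≈ 674 Hz.

674 Hz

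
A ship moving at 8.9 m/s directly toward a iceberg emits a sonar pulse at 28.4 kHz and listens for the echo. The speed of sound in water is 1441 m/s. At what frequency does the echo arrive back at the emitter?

28.8 kHz

The iceberg receives the sound from a moving source: f₁ = f₀ · v/(v − v_e) = 28.4 × 1441/1432.1 ≈ 28.6 kHz.
On the return leg the ship is a moving observer: f₂ = f₁ · (v + v_e)/v = 28.6 × 1449.9/1441 ≈ 28.8 kHz.
Equivalently f₂ = f₀ · (v + v_e)/(v − v_e).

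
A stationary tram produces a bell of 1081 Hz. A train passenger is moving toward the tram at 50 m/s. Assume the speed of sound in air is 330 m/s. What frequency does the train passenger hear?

Only the observer moves, toward the source, so f' = f · (v + v_o)/v.
f' = 1081 × (330 + 50)/330 = 1081 × 380/330 ≈ 1245 Hz.

1245 Hz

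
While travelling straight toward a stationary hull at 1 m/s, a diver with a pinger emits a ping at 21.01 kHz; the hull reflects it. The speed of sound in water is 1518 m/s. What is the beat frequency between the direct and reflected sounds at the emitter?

The hull receives the sound from a moving source: f₁ = f₀ · v/(v − v_e) = 21.01 × 1518/1517 ≈ 21.0238 kHz.
On the return leg the diver with a pinger is a moving observer: f₂ = f₁ · (v + v_e)/v = 21.0238 × 1519/1518 ≈ 21.0377 kHz.
Beat against the emitted tone (with f₀ = 21010 Hz): |f₂ − f₀| = 2v_e·f₀/(v − v_e) = 2 × 1 × 21010/1517 ≈ 27.7 Hz.

27.7 Hz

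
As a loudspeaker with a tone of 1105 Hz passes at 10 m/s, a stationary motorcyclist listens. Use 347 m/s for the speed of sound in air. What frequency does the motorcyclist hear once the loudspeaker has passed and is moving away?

Receding: f₂ = f · v/(v + v_s) = 1105 × 347/357 ≈ 1074 Hz.

1074 Hz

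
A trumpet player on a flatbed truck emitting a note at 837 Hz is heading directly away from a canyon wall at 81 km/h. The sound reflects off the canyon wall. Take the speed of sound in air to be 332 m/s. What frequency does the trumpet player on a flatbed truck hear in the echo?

81 km/h = 22.5 m/s.
The canyon wall receives the sound from a moving source: f₁ = f₀ · v/(v + v_e) = 837 × 332/354.5 ≈ 784 Hz.
On the return leg the trumpet player on a flatbed truck is a moving observer: f₂ = f₁ · (v − v_e)/v = 784 × 309.5/332 ≈ 731 Hz.
Equivalently f₂ = f₀ · (v − v_e)/(v + v_e).

731 Hz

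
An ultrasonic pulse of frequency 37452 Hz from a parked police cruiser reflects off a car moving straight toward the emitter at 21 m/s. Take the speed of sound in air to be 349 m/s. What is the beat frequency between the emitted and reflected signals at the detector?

4796 Hz

The car first receives the wave as a moving observer: f₁ = f₀ · (v + u)/v = 37452 × (349 + 21)/349 ≈ 39706 Hz.
On reflection it acts as a source moving toward the stationary detector: f₂ = f₁ · v/(v − u) = 39706 × 349/328 ≈ 42248 Hz.
Equivalently f₂ = f₀ · (v + u)/(v − u).
Beat frequency: |f₂ − f₀| = 2u·f₀/(v − u) = 2 × 21 × 37452/328 ≈ 4796 Hz.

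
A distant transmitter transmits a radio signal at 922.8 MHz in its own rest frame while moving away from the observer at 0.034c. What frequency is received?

Relativistic Doppler for frequency: f' = f₀ · √((1 − β)/(1 + β)).
f' = 922.8 × √(0.9660/1.0340) = 922.8 × 0.96656 ≈ 891.9 MHz.

891.9 MHz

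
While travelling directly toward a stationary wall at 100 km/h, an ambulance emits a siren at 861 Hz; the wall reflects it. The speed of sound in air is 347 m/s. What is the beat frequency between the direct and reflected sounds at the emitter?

150 Hz

100 km/h = 27.78 m/s.
The wall receives the sound from a moving source: f₁ = f₀ · v/(v − v_e) = 861 × 347/319.22 ≈ 935.9 Hz.
On the return leg the ambulance is a moving observer: f₂ = f₁ · (v + v_e)/v = 935.9 × 374.78/347 ≈ 1010.8 Hz.
Beat against the emitted tone: |f₂ − f₀| = 2v_e·f₀/(v − v_e) = 2 × 27.78 × 861/319.22 ≈ 150 Hz.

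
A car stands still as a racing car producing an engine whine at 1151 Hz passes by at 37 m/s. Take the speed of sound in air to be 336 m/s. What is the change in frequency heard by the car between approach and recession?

257 Hz

Approaching: f₁ = f · v/(v − v_s) = 1151 × 336/299 ≈ 1293 Hz.
Receding: f₂ = f · v/(v + v_s) = 1151 × 336/373 ≈ 1037 Hz.
Drop: f₁ − f₂ = 2f·v·v_s/(v² − v_s²) = 2 × 1151 × 336 × 37/(336² − 37²) ≈ 257 Hz.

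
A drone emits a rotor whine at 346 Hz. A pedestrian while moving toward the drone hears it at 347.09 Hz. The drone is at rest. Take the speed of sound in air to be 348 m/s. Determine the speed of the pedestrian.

f' = f · (v + v_o)/v ⇒ v_o = v · |f'/f − 1|.
v_o = 348 × |347.09/346 − 1| = 348 × 0.00315 ≈ 1.10 m/s.

1.10 m/s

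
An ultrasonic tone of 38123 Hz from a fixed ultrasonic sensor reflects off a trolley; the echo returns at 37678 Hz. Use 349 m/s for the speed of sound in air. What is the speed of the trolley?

Double Doppler shift off a moving reflector: f₂ = f₀ · (v + u)/(v − u) (u > 0 toward emitter).
Rearranging, u = v · (f₂ − f₀)/(f₂ + f₀) = 349 × -445/75801 ≈ -2.05 m/s.
So the trolley is moving at 2.05 m/s away from the emitter.

2.05 m/s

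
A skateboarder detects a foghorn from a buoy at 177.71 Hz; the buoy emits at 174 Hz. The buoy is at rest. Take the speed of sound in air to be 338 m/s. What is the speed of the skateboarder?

7.2 m/s

f' > f, so the skateboarder is approaching.
f' = f · (v + v_o)/v ⇒ v_o = v · |f'/f − 1|.
v_o = 338 × |177.71/174 − 1| = 338 × 0.02132 ≈ 7.2 m/s.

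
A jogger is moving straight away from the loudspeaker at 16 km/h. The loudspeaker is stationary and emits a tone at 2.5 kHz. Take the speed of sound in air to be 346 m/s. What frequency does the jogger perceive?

2.47 kHz

16 km/h = 4.444 m/s.
Moving observer, stationary source: f' = f · (v − v_o)/v.
f' = 2.5 × (346 − 4.444)/346 = 2.5 × 341.56/346 ≈ 2.47 kHz.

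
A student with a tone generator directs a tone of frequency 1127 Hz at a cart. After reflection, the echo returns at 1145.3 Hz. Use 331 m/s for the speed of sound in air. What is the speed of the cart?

2.67 m/s

Double Doppler shift off a moving reflector: f₂ = f₀ · (v + u)/(v − u) (u > 0 toward emitter).
Rearranging, u = v · (f₂ − f₀)/(f₂ + f₀) = 331 × 18.3/2272.3 ≈ 2.67 m/s.
So the cart is moving at 2.67 m/s toward the emitter.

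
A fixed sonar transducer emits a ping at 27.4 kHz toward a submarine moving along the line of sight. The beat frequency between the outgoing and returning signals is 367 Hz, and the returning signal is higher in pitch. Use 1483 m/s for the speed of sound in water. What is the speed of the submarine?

Double Doppler shift off a moving reflector: f₂ = f₀ · (v + u)/(v − u) (u > 0 toward emitter).
Returning signal is higher, so f₂ = f₀ + Δf = 27400 + 367 = 27767 Hz.
Rearranging, u = v · (f₂ − f₀)/(f₂ + f₀) = 1483 × 367/55167 ≈ 9.9 m/s.
So the submarine is moving at 9.9 m/s toward the emitter.

9.9 m/s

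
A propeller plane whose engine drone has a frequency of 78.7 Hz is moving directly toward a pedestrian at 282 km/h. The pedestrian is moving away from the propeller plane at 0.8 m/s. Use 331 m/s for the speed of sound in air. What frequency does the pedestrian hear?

282 km/h = 78.33 m/s.
General Doppler shift: f' = f · (v − v_o)/(v − v_s).
f' = 78.7 × (331 − 0.8)/(331 − 78.33) = 78.7 × 330.2/252.67 ≈ 103 Hz.

103 Hz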